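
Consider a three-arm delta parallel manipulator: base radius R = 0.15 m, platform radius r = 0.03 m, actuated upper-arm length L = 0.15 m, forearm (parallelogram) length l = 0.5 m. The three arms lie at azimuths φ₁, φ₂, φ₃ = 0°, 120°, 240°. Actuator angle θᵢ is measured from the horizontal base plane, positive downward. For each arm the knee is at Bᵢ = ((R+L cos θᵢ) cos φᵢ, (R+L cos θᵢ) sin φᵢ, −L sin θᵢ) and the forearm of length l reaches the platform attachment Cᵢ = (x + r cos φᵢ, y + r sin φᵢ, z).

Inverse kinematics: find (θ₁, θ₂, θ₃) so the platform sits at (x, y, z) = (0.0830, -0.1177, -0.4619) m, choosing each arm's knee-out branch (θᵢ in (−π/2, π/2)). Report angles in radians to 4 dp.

θ₁ = 0.0877, θ₂ = 0.8731, θ₃ = 0.1747

rotate P by −φ1: (0.0830, -0.1177, -0.4619)
  e−x'=0.0370;  (l²−L²−(e−x')²−y'²−z²)/2L = -0.0036
  γ=atan2(-0.4619,0.0370)=-1.4909;  ψ=arccos(-0.0077)=1.5785;  θ1=γ+ψ≈0.0877
φ2=120.0° → target in arm frame (-0.1434, -0.0130)
  A=0.2634, B=-0.4619, C=(l²−L²−A²−y'²−z²)/(2L)=-0.1847
  θ2 = atan2(B,A) + arccos(C/0.5317) = 0.8731
arm 3 (φ=240.0°): x'=0.0604, y'=0.1307
  A cos θ + B sin θ = C:  0.0596·cos θ + -0.4619·sin θ = -0.0216
  γ=atan2(-0.4619,0.0596)=-1.4425;  ψ=arccos(-0.0465)=1.6173;  θ3=γ+ψ≈0.1747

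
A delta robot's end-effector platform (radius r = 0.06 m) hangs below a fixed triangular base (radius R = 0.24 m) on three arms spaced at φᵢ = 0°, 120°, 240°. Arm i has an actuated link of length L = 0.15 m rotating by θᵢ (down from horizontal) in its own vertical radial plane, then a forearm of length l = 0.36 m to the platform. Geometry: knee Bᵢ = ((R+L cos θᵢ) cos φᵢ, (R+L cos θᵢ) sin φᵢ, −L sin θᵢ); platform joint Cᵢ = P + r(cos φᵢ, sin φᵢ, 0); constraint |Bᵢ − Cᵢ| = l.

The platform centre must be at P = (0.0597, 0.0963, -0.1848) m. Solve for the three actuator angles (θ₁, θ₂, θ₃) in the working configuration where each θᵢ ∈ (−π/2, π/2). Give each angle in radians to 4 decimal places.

θ₁ = -0.2617, θ₂ = -0.1746, θ₃ = 1.1344

rotate P by −φ1: (0.0597, 0.0963, -0.1848)
  A cos θ + B sin θ = C:  0.1203·cos θ + -0.1848·sin θ = 0.1640
  θ1 = atan2(B,A) + arccos(C/0.2205) = -0.2617
rotate P by −φ2: (0.0535, -0.0999, -0.1848)
  A=0.1265, B=-0.1848, C=(l²−L²−A²−y'²−z²)/(2L)=0.1566
  θ2 = atan2(B,A) + arccos(C/0.2239) = -0.1746
arm 3 (φ=240.0°): x'=-0.1132, y'=0.0036
  A cos θ + B sin θ = C:  0.2932·cos θ + -0.1848·sin θ = -0.0435
  √(A²+B²)=0.3466;  θ3 = -0.5623+1.6967 ≈ 1.1344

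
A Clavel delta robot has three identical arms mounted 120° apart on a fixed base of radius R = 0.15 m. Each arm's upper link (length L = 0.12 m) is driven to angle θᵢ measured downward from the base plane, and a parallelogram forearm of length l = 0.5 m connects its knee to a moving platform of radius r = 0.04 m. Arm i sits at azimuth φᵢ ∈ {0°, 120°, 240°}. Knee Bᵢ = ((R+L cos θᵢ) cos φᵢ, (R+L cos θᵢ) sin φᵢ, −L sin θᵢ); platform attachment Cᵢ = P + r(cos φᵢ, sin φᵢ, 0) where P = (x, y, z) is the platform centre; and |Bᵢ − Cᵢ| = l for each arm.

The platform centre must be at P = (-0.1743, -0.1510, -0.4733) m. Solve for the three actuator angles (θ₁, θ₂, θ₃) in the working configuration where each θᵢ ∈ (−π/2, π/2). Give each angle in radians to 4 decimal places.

θ₁ = 1.3088, θ₂ = 0.8724, θ₃ = -0.1748

rotate P by −φ1: (-0.1743, -0.1510, -0.4733)
  A cos θ + B sin θ = C:  0.2843·cos θ + -0.4733·sin θ = -0.3835
  √(A²+B²)=0.5521;  θ1 = -1.0299+2.3387 ≈ 1.3088
rotate P by −φ2: (-0.0436, 0.2264, -0.4733)
  A=0.1536, B=-0.4733, C=(l²−L²−A²−y'²−z²)/(2L)=-0.2637
  θ2 = atan2(B,A) + arccos(C/0.4976) = 0.8724
rotate P by −φ3: (0.2179, -0.0754, -0.4733)
  e−x'=-0.1079;  (l²−L²−(e−x')²−y'²−z²)/2L = -0.0240
  γ=atan2(-0.4733,-0.1079)=-1.7950;  ψ=arccos(-0.0494)=1.6202;  θ3=γ+ψ≈-0.1748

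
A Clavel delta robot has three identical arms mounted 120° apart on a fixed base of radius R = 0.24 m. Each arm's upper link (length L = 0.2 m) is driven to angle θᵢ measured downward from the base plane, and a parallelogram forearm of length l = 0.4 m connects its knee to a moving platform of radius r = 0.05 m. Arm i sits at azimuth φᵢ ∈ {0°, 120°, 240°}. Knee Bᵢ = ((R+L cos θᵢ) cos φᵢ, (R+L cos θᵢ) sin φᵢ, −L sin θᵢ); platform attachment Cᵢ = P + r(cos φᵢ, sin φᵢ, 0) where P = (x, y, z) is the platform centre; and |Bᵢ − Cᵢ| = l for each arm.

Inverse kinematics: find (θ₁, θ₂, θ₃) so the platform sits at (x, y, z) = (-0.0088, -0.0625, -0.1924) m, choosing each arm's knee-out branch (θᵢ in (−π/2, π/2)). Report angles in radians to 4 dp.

rotate P by −φ1: (-0.0088, -0.0625, -0.1924)
  A cos θ + B sin θ = C:  0.1988·cos θ + -0.1924·sin θ = 0.0989
  θ1 = atan2(B,A) + arccos(C/0.2767) = 0.4362
arm 2 (φ=120.0°): x'=-0.0497, y'=0.0389
  A=0.2397, B=-0.1924, C=(l²−L²−A²−y'²−z²)/(2L)=0.0600
  γ=atan2(-0.1924,0.2397)=-0.6763;  ψ=arccos(0.1952)=1.3743;  θ2=γ+ψ≈0.6980
rotate P by −φ3: (0.0585, 0.0236, -0.1924)
  e−x'=0.1315;  (l²−L²−(e−x')²−y'²−z²)/2L = 0.1628
  γ=atan2(-0.1924,0.1315)=-0.9713;  ψ=arccos(0.6988)=0.7970;  θ3=γ+ψ≈-0.1743

θ₁ = 0.4362, θ₂ = 0.6980, θ₃ = -0.1743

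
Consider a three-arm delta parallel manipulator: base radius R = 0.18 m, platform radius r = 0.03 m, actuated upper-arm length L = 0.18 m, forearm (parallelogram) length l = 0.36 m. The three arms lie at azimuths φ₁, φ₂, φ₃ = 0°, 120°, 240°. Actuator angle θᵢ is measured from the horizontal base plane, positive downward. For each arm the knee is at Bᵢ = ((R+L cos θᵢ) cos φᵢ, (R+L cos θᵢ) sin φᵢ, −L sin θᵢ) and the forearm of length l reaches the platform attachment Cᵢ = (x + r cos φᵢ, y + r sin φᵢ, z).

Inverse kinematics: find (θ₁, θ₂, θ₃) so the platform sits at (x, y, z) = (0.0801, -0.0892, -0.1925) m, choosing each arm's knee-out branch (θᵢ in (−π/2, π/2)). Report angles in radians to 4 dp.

arm 1 (φ=0.0°): x'=0.0801, y'=-0.0892
  A=0.0699, B=-0.1925, C=(l²−L²−A²−y'²−z²)/(2L)=0.1314
  √(A²+B²)=0.2048;  θ1 = -1.2225+0.8743 ≈ -0.3482
rotate P by −φ2: (-0.1173, -0.0248, -0.1925)
  A=0.2673, B=-0.1925, C=(l²−L²−A²−y'²−z²)/(2L)=-0.0331
  √(A²+B²)=0.3294;  θ2 = -0.6241+1.6715 ≈ 1.0473
φ3=240.0° → target in arm frame (0.0372, 0.1140)
  A cos θ + B sin θ = C:  0.1128·cos θ + -0.1925·sin θ = 0.0956
  γ=atan2(-0.1925,0.1128)=-1.0408;  ψ=arccos(0.4287)=1.1278;  θ3=γ+ψ≈0.0870

θ₁ = -0.3482, θ₂ = 1.0473, θ₃ = 0.0870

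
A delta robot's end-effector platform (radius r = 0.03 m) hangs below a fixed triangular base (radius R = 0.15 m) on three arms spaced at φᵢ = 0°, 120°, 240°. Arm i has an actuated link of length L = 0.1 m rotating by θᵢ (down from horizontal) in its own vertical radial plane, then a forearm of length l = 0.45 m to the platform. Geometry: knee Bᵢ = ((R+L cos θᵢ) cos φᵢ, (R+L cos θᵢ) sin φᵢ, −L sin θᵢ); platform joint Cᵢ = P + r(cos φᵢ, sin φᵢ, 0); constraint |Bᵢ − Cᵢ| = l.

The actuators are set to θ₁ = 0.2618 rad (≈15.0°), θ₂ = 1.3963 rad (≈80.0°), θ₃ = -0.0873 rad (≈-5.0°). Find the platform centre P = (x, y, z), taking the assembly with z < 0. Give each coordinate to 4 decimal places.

(0.0614, -0.1813, -0.4074)

arm 1 at φ=0.0°: ρ1 = 0.2166;  O1 = (0.2166, 0.0000, -0.0259)
arm 2 at φ=120.0°: ρ2 = 0.1374;  O2 = (-0.0687, 0.1190, -0.0985)
O3 = (0.2196·cos240.0°, 0.2196·sin240.0°, 0.0087) = (-0.1098, -0.1902, 0.0087)
eliminate P² terms by subtracting sphere 1 from 2 and 3
linear system: -0.5705x+0.2379y = -0.0190−-0.1452z; -0.6528x+-0.3804y = 0.0007−0.0692z
det = 0.3723;  x = 0.0190+-0.1041z,  y = -0.0345+0.3606z
quadratic in z: (1.1409)z²+(0.0681)z+(-0.1616)=0, √Δ=0.8614 → z ∈ {-0.4074, 0.3477}; z = -0.4074 (taking z<0)
x = 0.0614, y = -0.1813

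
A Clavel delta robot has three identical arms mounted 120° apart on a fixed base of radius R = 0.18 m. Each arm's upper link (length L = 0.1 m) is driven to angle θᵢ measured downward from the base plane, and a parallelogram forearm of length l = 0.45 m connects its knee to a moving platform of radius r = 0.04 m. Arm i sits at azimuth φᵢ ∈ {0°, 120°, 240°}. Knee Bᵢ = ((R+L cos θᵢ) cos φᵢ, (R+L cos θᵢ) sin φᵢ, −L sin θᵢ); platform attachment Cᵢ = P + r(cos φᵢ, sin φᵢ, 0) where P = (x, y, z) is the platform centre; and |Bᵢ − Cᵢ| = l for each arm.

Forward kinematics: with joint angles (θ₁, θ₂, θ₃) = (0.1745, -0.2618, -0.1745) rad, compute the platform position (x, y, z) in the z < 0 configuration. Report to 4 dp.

arm 1 at φ=0.0°: ρ1 = 0.2385;  S1 = (0.2385, 0.0000, -0.0174)
φ2=120.0°: virtual centre (-0.1183, 0.2049, 0.0259), radius l
φ3=240.0°: virtual centre (-0.1192, -0.2065, 0.0174), radius l
subtract pairs → two planes through P
[-0.7136 0.4098 0.0865]·P = -0.0005;  [-0.7154 -0.4131 0.0694]·P = 0.0000
det = 0.5879;  x = 0.0004+0.1092z,  y = -0.0006+-0.0210z
sphere 1 gives Az²+Bz+C=0 with A=1.0124, B=-0.0172, C=-0.1455;  B²−4AC=0.5895;  roots -0.3707, 0.3877;  negative root z = -0.3707
x = -0.0401, y = 0.0071

(-0.0401, 0.0071, -0.3707)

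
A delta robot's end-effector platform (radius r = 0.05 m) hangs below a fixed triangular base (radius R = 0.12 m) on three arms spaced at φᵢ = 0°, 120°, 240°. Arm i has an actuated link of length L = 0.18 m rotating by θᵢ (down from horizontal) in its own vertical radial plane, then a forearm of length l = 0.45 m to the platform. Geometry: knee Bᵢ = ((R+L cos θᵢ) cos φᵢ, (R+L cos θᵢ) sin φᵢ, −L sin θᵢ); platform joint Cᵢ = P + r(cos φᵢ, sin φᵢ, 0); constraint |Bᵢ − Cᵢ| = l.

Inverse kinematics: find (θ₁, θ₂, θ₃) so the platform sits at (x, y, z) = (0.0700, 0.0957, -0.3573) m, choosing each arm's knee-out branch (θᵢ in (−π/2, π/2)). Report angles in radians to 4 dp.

rotate P by −φ1: (0.0700, 0.0957, -0.3573)
  e−x'=0.0000;  (l²−L²−(e−x')²−y'²−z²)/2L = 0.0924
  θ1 = atan2(B,A) + arccos(C/0.3573) = -0.2617
arm 2 (φ=120.0°): x'=0.0479, y'=-0.1085
  A cos θ + B sin θ = C:  0.0221·cos θ + -0.3573·sin θ = 0.0838
  γ=atan2(-0.3573,0.0221)=-1.5090;  ψ=arccos(0.2342)=1.3344;  θ2=γ+ψ≈-0.1746
φ3=240.0° → target in arm frame (-0.1179, 0.0128)
  e−x'=0.1879;  (l²−L²−(e−x')²−y'²−z²)/2L = 0.0194
  θ3 = atan2(B,A) + arccos(C/0.4037) = 0.4361

θ₁ = -0.2617, θ₂ = -0.1746, θ₃ = 0.4361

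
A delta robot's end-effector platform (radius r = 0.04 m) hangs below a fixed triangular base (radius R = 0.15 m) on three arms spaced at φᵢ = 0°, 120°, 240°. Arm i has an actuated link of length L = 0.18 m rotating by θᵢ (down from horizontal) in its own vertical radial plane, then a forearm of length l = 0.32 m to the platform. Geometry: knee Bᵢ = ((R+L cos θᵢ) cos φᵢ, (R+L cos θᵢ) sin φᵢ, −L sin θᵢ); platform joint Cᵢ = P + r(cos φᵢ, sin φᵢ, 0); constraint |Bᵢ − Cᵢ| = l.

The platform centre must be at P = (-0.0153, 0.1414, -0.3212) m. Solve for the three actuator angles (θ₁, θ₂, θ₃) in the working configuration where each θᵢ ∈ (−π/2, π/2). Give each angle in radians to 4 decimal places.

rotate P by −φ1: (-0.0153, 0.1414, -0.3212)
  A cos θ + B sin θ = C:  0.1253·cos θ + -0.3212·sin θ = -0.1913
  γ=atan2(-0.3212,0.1253)=-1.1989;  ψ=arccos(-0.5548)=2.1589;  θ1=γ+ψ≈0.9601
rotate P by −φ2: (0.1301, -0.0574, -0.3212)
  A=-0.0201, B=-0.3212, C=(l²−L²−A²−y'²−z²)/(2L)=-0.1024
  γ=atan2(-0.3212,-0.0201)=-1.6333;  ψ=arccos(-0.3183)=1.8947;  θ2=γ+ψ≈0.2614
φ3=240.0° → target in arm frame (-0.1148, -0.0840)
  e−x'=0.2248;  (l²−L²−(e−x')²−y'²−z²)/2L = -0.2521
  γ=atan2(-0.3212,0.2248)=-0.9601;  ψ=arccos(-0.6430)=2.2692;  θ3=γ+ψ≈1.3091

θ₁ = 0.9601, θ₂ = 0.2614, θ₃ = 1.3091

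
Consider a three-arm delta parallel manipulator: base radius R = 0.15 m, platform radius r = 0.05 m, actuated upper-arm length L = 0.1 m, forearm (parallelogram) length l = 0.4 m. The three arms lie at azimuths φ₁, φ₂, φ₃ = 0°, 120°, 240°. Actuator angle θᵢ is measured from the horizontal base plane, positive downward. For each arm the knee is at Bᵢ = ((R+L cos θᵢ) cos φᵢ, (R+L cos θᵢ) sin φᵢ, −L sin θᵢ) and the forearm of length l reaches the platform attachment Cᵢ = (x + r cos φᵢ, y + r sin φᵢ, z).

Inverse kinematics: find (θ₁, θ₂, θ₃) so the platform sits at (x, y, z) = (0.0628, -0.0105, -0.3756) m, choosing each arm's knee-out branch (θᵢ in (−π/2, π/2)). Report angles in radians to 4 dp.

rotate P by −φ1: (0.0628, -0.0105, -0.3756)
  A cos θ + B sin θ = C:  0.0372·cos θ + -0.3756·sin θ = 0.0372
  √(A²+B²)=0.3774;  θ1 = -1.4721+1.4722 ≈ 0.0001
rotate P by −φ2: (-0.0405, -0.0491, -0.3756)
  A=0.1405, B=-0.3756, C=(l²−L²−A²−y'²−z²)/(2L)=-0.0661
  √(A²+B²)=0.4010;  θ2 = -1.2129+1.7365 ≈ 0.5236
φ3=240.0° → target in arm frame (-0.0223, 0.0596)
  e−x'=0.1223;  (l²−L²−(e−x')²−y'²−z²)/2L = -0.0480
  √(A²+B²)=0.3950;  θ3 = -1.2560+1.6925 ≈ 0.4365

θ₁ = 0.0001, θ₂ = 0.5236, θ₃ = 0.4365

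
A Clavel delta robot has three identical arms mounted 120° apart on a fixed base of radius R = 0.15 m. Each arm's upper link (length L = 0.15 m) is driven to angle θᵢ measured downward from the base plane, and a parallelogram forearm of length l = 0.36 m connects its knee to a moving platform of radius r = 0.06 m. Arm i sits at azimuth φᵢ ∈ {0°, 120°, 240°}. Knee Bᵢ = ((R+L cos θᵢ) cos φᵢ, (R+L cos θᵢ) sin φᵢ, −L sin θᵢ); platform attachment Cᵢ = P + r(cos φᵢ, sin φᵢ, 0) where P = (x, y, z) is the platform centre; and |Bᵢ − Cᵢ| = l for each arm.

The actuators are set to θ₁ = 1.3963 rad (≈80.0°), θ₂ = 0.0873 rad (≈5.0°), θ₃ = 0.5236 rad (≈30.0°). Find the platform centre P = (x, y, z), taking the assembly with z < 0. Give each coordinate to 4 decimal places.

(-0.1904, 0.0510, -0.3296)

arm 1 at φ=0.0°: e+L cos θ1 = 0.1160;  centre 1 = (0.1160, 0.0000, -0.1477)
φ2=120.0°: virtual centre (-0.1197, 0.2074, -0.0131), radius l
φ3=240.0°: virtual centre (-0.1100, -0.1904, -0.0750), radius l
eliminate P² terms by subtracting sphere 1 from 2 and 3
linear system: -0.4715x+0.4147y = 0.0222−0.2693z; -0.4520x+-0.3809y = 0.0187−0.1454z
det = 0.3670;  x = -0.0442+0.4438z,  y = 0.0033+-0.1448z
quadratic in z: (1.2179)z²+(0.1523)z+(-0.0821)=0, √Δ=0.6505 → z ∈ {-0.3296, 0.2045}; z = -0.3296 (taking z<0)
x = -0.1904, y = 0.0510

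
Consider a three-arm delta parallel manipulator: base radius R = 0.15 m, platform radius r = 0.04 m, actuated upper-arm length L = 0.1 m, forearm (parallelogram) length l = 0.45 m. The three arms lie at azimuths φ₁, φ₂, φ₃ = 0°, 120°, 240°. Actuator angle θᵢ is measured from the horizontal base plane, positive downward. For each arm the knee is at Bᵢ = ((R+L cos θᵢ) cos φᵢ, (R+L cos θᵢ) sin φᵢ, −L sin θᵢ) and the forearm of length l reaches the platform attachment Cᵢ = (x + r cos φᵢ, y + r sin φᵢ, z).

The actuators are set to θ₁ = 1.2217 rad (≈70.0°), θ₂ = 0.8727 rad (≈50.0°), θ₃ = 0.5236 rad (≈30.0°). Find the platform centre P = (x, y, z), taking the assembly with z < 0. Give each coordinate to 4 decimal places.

φ1=0.0°: virtual centre (0.1442, 0.0000, -0.0940), radius l
φ2=120.0°: virtual centre (-0.0871, 0.1509, -0.0766), radius l
arm 3 at φ=240.0°: ρ3 = 0.1966;  centre 3 = (-0.0983, -0.1703, -0.0500)
|centre ₂|²−|centre ₁|² = 0.0066;  |centre ₃|²−|centre ₁|² = 0.0115
linear system: -0.4627x+0.3019y = 0.0066−0.0347z; -0.4850x+-0.3405y = 0.0115−0.0879z
Cramer: x(z) = -0.0189+0.1262z;  y(z) = -0.0070+0.0785z
sphere 1 gives Az²+Bz+C=0 with A=1.0221, B=0.1457, C=-0.1670;  B²−4AC=0.7041;  roots -0.4818, 0.3392;  negative root z = -0.4818
x = -0.0797, y = -0.0448

(-0.0797, -0.0448, -0.4818)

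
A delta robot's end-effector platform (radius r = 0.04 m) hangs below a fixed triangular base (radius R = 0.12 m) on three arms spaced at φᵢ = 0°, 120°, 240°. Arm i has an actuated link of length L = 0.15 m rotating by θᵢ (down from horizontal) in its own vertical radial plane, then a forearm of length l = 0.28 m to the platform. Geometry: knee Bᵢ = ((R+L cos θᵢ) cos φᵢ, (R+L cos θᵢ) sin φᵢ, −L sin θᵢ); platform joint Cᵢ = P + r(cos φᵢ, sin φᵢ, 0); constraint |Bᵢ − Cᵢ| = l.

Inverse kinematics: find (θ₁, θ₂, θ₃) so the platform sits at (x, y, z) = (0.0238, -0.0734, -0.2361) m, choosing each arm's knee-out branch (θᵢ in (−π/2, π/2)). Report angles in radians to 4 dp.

θ₁ = 0.3492, θ₂ = 0.8726, θ₃ = 0.1746

φ1=0.0° → target in arm frame (0.0238, -0.0734)
  A=0.0562, B=-0.2361, C=(l²−L²−A²−y'²−z²)/(2L)=-0.0280
  γ=atan2(-0.2361,0.0562)=-1.3371;  ψ=arccos(-0.1152)=1.6863;  θ1=γ+ψ≈0.3492
rotate P by −φ2: (-0.0755, 0.0161, -0.2361)
  e−x'=0.1555;  (l²−L²−(e−x')²−y'²−z²)/2L = -0.0809
  γ=atan2(-0.2361,0.1555)=-0.9885;  ψ=arccos(-0.2862)=1.8611;  θ2=γ+ψ≈0.8726
φ3=240.0° → target in arm frame (0.0517, 0.0573)
  A cos θ + B sin θ = C:  0.0283·cos θ + -0.2361·sin θ = -0.0131
  θ3 = atan2(B,A) + arccos(C/0.2378) = 0.1746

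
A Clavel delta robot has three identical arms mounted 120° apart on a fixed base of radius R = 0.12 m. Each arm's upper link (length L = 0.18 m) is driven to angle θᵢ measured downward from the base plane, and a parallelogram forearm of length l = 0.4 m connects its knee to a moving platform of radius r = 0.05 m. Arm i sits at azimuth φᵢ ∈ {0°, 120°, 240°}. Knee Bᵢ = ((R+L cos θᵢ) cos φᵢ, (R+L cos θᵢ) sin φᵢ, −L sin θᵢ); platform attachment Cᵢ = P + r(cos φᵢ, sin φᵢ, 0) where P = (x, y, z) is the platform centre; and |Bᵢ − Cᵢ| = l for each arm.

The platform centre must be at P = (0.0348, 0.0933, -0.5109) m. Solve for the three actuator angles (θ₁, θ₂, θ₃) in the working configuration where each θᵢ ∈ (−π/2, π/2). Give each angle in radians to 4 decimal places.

θ₁ = 0.9597, θ₂ = 0.8726, θ₃ = 1.3090

arm 1 (φ=0.0°): x'=0.0348, y'=0.0933
  e−x'=0.0352;  (l²−L²−(e−x')²−y'²−z²)/2L = -0.3982
  √(A²+B²)=0.5121;  θ1 = -1.5020+2.4617 ≈ 0.9597
φ2=120.0° → target in arm frame (0.0634, -0.0768)
  A cos θ + B sin θ = C:  0.0066·cos θ + -0.5109·sin θ = -0.3871
  √(A²+B²)=0.5109;  θ2 = -1.5579+2.4305 ≈ 0.8726
φ3=240.0° → target in arm frame (-0.0982, -0.0165)
  A=0.1682, B=-0.5109, C=(l²−L²−A²−y'²−z²)/(2L)=-0.4500
  γ=atan2(-0.5109,0.1682)=-1.2527;  ψ=arccos(-0.8365)=2.5617;  θ3=γ+ψ≈1.3090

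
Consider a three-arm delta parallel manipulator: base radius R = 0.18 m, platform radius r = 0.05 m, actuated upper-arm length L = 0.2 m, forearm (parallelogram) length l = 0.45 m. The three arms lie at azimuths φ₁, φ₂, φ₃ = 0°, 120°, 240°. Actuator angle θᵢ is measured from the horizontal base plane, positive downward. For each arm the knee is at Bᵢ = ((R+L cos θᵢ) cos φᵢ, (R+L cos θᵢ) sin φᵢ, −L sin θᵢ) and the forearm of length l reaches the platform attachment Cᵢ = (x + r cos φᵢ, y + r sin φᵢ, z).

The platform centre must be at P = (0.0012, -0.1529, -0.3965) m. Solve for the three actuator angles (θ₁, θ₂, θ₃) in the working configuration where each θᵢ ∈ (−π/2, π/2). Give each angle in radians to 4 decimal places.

φ1=0.0° → target in arm frame (0.0012, -0.1529)
  A cos θ + B sin θ = C:  0.1288·cos θ + -0.3965·sin θ = -0.0867
  θ1 = atan2(B,A) + arccos(C/0.4169) = 0.5236
arm 2 (φ=120.0°): x'=-0.1330, y'=0.0754
  A cos θ + B sin θ = C:  0.2630·cos θ + -0.3965·sin θ = -0.1739
  θ2 = atan2(B,A) + arccos(C/0.4758) = 0.9599
φ3=240.0° → target in arm frame (0.1318, 0.0775)
  A=-0.0018, B=-0.3965, C=(l²−L²−A²−y'²−z²)/(2L)=-0.0018
  γ=atan2(-0.3965,-0.0018)=-1.5754;  ψ=arccos(-0.0045)=1.5753;  θ3=γ+ψ≈0.0000

θ₁ = 0.5236, θ₂ = 0.9599, θ₃ = 0.0000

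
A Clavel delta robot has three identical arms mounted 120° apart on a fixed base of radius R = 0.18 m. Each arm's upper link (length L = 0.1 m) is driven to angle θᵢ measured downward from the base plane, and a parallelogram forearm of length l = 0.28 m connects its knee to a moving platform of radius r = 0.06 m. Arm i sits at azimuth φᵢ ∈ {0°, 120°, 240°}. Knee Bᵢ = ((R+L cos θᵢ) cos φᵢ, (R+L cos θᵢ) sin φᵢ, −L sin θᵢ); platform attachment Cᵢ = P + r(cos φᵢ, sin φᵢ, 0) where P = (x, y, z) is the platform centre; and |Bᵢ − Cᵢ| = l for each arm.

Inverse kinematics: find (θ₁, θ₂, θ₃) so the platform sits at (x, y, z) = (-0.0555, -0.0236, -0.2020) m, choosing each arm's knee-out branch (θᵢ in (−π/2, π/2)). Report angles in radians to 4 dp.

φ1=0.0° → target in arm frame (-0.0555, -0.0236)
  A=0.1755, B=-0.2020, C=(l²−L²−A²−y'²−z²)/(2L)=-0.0188
  γ=atan2(-0.2020,0.1755)=-0.8555;  ψ=arccos(-0.0703)=1.6411;  θ1=γ+ψ≈0.7857
φ2=120.0° → target in arm frame (0.0073, 0.0599)
  A cos θ + B sin θ = C:  0.1127·cos θ + -0.2020·sin θ = 0.0566
  γ=atan2(-0.2020,0.1127)=-1.0619;  ψ=arccos(0.2446)=1.3237;  θ2=γ+ψ≈0.2618
rotate P by −φ3: (0.0482, -0.0363, -0.2020)
  A=0.0718, B=-0.2020, C=(l²−L²−A²−y'²−z²)/(2L)=0.1056
  γ=atan2(-0.2020,0.0718)=-1.2292;  ψ=arccos(0.4927)=1.0556;  θ3=γ+ψ≈-0.1736

θ₁ = 0.7857, θ₂ = 0.2618, θ₃ = -0.1736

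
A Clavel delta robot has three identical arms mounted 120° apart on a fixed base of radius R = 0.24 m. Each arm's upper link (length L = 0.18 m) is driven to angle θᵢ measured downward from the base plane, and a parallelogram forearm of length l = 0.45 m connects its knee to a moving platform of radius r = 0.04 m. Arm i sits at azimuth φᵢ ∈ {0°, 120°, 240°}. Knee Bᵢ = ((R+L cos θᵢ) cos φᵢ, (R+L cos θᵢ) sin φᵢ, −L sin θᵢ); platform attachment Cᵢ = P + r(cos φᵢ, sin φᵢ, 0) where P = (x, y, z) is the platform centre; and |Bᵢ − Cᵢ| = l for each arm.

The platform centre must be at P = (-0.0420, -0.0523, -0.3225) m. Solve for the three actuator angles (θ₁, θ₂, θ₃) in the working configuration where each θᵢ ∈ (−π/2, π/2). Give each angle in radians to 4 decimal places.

θ₁ = 0.6107, θ₂ = 0.5236, θ₃ = 0.0002

rotate P by −φ1: (-0.0420, -0.0523, -0.3225)
  A cos θ + B sin θ = C:  0.2420·cos θ + -0.3225·sin θ = 0.0133
  θ1 = atan2(B,A) + arccos(C/0.4032) = 0.6107
φ2=120.0° → target in arm frame (-0.0243, 0.0625)
  A cos θ + B sin θ = C:  0.2243·cos θ + -0.3225·sin θ = 0.0330
  √(A²+B²)=0.3928;  θ2 = -0.9631+1.4867 ≈ 0.5236
rotate P by −φ3: (0.0663, -0.0102, -0.3225)
  e−x'=0.1337;  (l²−L²−(e−x')²−y'²−z²)/2L = 0.1336
  γ=atan2(-0.3225,0.1337)=-1.1778;  ψ=arccos(0.3828)=1.1780;  θ3=γ+ψ≈0.0002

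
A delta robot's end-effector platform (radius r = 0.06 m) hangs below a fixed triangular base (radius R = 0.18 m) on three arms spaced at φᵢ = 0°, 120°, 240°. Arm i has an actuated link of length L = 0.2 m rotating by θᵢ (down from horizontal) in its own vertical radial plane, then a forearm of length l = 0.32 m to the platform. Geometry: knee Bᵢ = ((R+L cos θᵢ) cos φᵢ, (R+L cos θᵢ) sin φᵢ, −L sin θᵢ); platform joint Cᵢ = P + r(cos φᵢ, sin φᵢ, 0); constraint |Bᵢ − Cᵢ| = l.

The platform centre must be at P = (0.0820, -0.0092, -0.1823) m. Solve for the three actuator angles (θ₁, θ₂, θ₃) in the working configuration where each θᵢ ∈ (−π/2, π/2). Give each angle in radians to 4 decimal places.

θ₁ = -0.1746, θ₂ = 0.7856, θ₃ = 0.6980

rotate P by −φ1: (0.0820, -0.0092, -0.1823)
  A=0.0380, B=-0.1823, C=(l²−L²−A²−y'²−z²)/(2L)=0.0691
  θ1 = atan2(B,A) + arccos(C/0.1862) = -0.1746
arm 2 (φ=120.0°): x'=-0.0490, y'=-0.0664
  e−x'=0.1690;  (l²−L²−(e−x')²−y'²−z²)/2L = -0.0095
  γ=atan2(-0.1823,0.1690)=-0.8233;  ψ=arccos(-0.0382)=1.6090;  θ2=γ+ψ≈0.7856
rotate P by −φ3: (-0.0330, 0.0756, -0.1823)
  A cos θ + B sin θ = C:  0.1530·cos θ + -0.1823·sin θ = 0.0001
  γ=atan2(-0.1823,0.1530)=-0.8725;  ψ=arccos(0.0003)=1.5705;  θ3=γ+ψ≈0.6980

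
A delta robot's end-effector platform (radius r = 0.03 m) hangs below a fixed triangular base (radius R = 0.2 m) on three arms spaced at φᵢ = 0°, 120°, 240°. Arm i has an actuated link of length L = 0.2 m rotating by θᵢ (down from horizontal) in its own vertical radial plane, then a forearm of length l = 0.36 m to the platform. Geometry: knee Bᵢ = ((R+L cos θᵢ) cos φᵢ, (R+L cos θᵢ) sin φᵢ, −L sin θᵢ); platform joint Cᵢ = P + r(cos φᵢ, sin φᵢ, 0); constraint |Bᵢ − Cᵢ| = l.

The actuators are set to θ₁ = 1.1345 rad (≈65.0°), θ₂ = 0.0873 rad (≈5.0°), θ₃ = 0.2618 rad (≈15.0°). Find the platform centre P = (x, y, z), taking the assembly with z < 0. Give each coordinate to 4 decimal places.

centre 1 = (0.2545·cos0.0°, 0.2545·sin0.0°, -0.1813) = (0.2545, 0.0000, -0.1813)
arm 2 at φ=120.0°: (R−r)+L cos θ2 = 0.3692;  centre 2 = (-0.1846, 0.3198, -0.0174)
centre 3 = (0.3632·cos240.0°, 0.3632·sin240.0°, -0.0518) = (-0.1816, -0.3145, -0.0518)
|centre ₂|²−|centre ₁|² = 0.0390;  |centre ₃|²−|centre ₁|² = 0.0369
plane₁₂: -0.8783x+0.6395y+0.3277z = 0.0390
det = 1.1103;  x = -0.0434+0.3348z,  y = 0.0014+-0.0525z
sphere 1 gives Az²+Bz+C=0 with A=1.1149, B=0.1629, C=-0.0080;  B²−4AC=0.0622;  roots -0.1849, 0.0388;  negative root z = -0.1849
x = -0.1053, y = 0.0111

(-0.1053, 0.0111, -0.1849)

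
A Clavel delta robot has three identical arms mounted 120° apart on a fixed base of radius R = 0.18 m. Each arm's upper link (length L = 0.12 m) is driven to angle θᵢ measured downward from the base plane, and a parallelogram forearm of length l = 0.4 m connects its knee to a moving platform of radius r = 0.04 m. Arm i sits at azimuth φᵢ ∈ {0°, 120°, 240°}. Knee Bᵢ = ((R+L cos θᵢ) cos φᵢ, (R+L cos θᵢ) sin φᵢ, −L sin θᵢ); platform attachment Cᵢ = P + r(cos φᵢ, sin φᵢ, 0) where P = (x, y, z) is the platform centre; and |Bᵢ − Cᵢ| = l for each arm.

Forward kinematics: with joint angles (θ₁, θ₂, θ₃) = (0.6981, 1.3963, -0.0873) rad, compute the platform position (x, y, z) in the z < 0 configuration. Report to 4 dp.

φ1=0.0°: virtual centre (0.2319, 0.0000, -0.0771), radius l
φ2=120.0°: virtual centre (-0.0804, 0.1393, -0.1182), radius l
S3 = (0.2595·cos240.0°, 0.2595·sin240.0°, 0.0105) = (-0.1298, -0.2248, 0.0105)
subtract pairs → two planes through P
[-0.6247 0.2786 -0.0821]·P = -0.0199;  [-0.7234 -0.4495 0.1752]·P = 0.0077
det = 0.4823;  x = 0.0141+0.0247z,  y = -0.0399+0.3500z
quadratic in z: (1.1231)z²+(0.1156)z+(-0.1050)=0, √Δ=0.6965 → z ∈ {-0.3615, 0.2586}; z = -0.3615 (taking z<0)
x = 0.0052, y = -0.1664

(0.0052, -0.1664, -0.3615)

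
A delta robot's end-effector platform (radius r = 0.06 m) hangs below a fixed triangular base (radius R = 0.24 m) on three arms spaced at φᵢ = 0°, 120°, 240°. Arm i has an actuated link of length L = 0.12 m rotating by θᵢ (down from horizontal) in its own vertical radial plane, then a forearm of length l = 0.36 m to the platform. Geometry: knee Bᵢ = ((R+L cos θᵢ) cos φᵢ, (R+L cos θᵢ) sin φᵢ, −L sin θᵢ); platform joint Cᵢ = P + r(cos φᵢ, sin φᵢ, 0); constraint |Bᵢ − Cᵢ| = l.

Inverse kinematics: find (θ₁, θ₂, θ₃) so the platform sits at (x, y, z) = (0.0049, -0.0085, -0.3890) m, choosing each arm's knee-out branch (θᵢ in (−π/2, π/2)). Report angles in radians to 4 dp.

rotate P by −φ1: (0.0049, -0.0085, -0.3890)
  A cos θ + B sin θ = C:  0.1751·cos θ + -0.3890·sin θ = -0.2786
  θ1 = atan2(B,A) + arccos(C/0.4266) = 1.1345
arm 2 (φ=120.0°): x'=-0.0098, y'=0.0000
  A=0.1898, B=-0.3890, C=(l²−L²−A²−y'²−z²)/(2L)=-0.3006
  θ2 = atan2(B,A) + arccos(C/0.4328) = 1.2217
rotate P by −φ3: (0.0049, 0.0085, -0.3890)
  A cos θ + B sin θ = C:  0.1751·cos θ + -0.3890·sin θ = -0.2785
  √(A²+B²)=0.4266;  θ3 = -1.1479+2.2823 ≈ 1.1344

θ₁ = 1.1345, θ₂ = 1.2217, θ₃ = 1.1344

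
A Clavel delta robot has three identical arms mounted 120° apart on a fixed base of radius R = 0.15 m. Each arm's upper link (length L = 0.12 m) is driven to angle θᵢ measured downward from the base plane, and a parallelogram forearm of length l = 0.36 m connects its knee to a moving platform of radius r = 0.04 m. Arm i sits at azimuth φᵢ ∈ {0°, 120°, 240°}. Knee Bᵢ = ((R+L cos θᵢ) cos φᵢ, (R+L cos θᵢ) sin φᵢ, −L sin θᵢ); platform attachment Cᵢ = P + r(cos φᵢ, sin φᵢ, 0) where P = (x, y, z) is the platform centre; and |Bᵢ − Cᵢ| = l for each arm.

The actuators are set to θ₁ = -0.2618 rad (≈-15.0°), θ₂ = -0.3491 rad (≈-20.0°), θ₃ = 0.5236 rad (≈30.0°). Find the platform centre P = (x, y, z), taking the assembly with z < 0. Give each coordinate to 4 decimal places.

O1 = (0.2259·cos0.0°, 0.2259·sin0.0°, 0.0311) = (0.2259, 0.0000, 0.0311)
O2 = (0.2228·cos120.0°, 0.2228·sin120.0°, 0.0410) = (-0.1114, 0.1929, 0.0410)
φ3=240.0°: virtual centre (-0.1070, -0.1853, -0.0600), radius l
subtract pairs → two planes through P
plane₁₂: -0.6746x+0.3858y+0.0200z = -0.0007
Cramer: x(z) = 0.0025-0.1240z;  y(z) = 0.0026-0.2686z
sphere 1 gives Az²+Bz+C=0 with A=1.0876, B=-0.0081, C=-0.0787;  B²−4AC=0.3425;  roots -0.2653, 0.2728;  negative root z = -0.2653
x = 0.0354, y = 0.0739

(0.0354, 0.0739, -0.2653)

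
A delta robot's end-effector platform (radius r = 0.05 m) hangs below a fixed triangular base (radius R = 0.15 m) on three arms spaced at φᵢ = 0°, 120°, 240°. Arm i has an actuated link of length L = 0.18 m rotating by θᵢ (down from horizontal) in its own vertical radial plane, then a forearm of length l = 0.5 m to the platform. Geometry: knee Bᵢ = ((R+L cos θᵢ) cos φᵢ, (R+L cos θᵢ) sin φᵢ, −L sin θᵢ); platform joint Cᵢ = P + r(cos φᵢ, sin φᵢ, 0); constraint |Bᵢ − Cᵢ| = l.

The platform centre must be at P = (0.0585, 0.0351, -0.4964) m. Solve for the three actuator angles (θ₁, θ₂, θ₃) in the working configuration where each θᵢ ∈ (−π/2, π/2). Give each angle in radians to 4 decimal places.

arm 1 (φ=0.0°): x'=0.0585, y'=0.0351
  A cos θ + B sin θ = C:  0.0415·cos θ + -0.4964·sin θ = -0.0882
  θ1 = atan2(B,A) + arccos(C/0.4981) = 0.2615
φ2=120.0° → target in arm frame (0.0011, -0.0682)
  e−x'=0.0989;  (l²−L²−(e−x')²−y'²−z²)/2L = -0.1201
  √(A²+B²)=0.5061;  θ2 = -1.3742+1.8104 ≈ 0.4361
arm 3 (φ=240.0°): x'=-0.0596, y'=0.0331
  A=0.1596, B=-0.4964, C=(l²−L²−A²−y'²−z²)/(2L)=-0.1539
  √(A²+B²)=0.5214;  θ3 = -1.2596+1.8704 ≈ 0.6107

θ₁ = 0.2615, θ₂ = 0.4361, θ₃ = 0.6107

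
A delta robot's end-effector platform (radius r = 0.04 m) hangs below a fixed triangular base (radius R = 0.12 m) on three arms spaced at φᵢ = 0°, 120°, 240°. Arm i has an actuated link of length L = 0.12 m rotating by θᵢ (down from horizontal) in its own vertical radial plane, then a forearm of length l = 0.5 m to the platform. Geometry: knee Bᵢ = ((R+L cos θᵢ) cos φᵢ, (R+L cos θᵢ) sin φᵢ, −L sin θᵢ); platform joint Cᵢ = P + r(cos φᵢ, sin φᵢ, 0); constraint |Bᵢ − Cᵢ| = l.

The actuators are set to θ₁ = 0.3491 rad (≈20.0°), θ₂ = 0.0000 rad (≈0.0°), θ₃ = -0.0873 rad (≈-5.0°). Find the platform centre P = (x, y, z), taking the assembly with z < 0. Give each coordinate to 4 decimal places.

S1 = (0.1928·cos0.0°, 0.1928·sin0.0°, -0.0410) = (0.1928, 0.0000, -0.0410)
arm 2 at φ=120.0°: e+L cos θ2 = 0.2000;  S2 = (-0.1000, 0.1732, 0.0000)
φ3=240.0°: virtual centre (-0.0998, -0.1728, 0.0105), radius l
subtract pairs → two planes through P
plane₁₂: -0.5855x+0.3464y+0.0821z = 0.0012
det = 0.4050;  x = -0.0019+0.1582z,  y = 0.0001+0.0303z
quadratic in z: (1.0259)z²+(0.0205)z+(-0.2104)=0, √Δ=0.9295 → z ∈ {-0.4630, 0.4430}; z = -0.4630 (taking z<0)
x = -0.0751, y = -0.0139

(-0.0751, -0.0139, -0.4630)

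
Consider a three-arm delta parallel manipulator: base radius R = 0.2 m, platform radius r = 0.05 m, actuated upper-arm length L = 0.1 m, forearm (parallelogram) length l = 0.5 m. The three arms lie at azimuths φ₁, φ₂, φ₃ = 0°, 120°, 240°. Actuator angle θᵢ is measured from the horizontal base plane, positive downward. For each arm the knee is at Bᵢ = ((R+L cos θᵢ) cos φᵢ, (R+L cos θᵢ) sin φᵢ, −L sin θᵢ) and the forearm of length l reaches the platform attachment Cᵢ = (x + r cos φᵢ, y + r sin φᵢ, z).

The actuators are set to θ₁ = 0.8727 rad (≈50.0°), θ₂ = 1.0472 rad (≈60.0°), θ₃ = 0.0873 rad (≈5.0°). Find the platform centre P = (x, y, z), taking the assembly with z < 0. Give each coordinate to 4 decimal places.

φ1=0.0°: virtual centre (0.2143, 0.0000, -0.0766), radius l
S2 = (0.2000·cos120.0°, 0.2000·sin120.0°, -0.0866) = (-0.1000, 0.1732, -0.0866)
arm 3 at φ=240.0°: e+L cos θ3 = 0.2496;  S3 = (-0.1248, -0.2162, -0.0087)
eliminate P² terms by subtracting sphere 1 from 2 and 3
linear system: -0.6286x+0.3464y = -0.0043−-0.0200z; -0.6782x+-0.4324y = 0.0106−0.1358z
det = 0.5067;  x = -0.0036+0.0758z,  y = -0.0189+0.1952z
sphere 1 gives Az²+Bz+C=0 with A=1.0438, B=0.1128, C=-0.1963;  B²−4AC=0.8324;  roots -0.4911, 0.3830;  negative root z = -0.4911
x = -0.0408, y = -0.1147

(-0.0408, -0.1147, -0.4911)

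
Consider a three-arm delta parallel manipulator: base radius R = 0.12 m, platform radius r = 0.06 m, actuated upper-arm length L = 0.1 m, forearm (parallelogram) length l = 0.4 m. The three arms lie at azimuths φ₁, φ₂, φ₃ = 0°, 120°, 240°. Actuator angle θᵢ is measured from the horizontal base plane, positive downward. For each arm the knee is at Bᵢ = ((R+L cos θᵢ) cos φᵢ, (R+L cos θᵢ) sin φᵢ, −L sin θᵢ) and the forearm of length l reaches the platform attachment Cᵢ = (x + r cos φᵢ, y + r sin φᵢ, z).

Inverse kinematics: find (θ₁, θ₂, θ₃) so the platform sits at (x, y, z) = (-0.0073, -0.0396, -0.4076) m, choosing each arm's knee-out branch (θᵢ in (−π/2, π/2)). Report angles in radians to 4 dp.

θ₁ = 0.4361, θ₂ = 0.5233, θ₃ = 0.2614

arm 1 (φ=0.0°): x'=-0.0073, y'=-0.0396
  e−x'=0.0673;  (l²−L²−(e−x')²−y'²−z²)/2L = -0.1112
  γ=atan2(-0.4076,0.0673)=-1.4072;  ψ=arccos(-0.2691)=1.8433;  θ1=γ+ψ≈0.4361
rotate P by −φ2: (-0.0306, 0.0261, -0.4076)
  A=0.0906, B=-0.4076, C=(l²−L²−A²−y'²−z²)/(2L)=-0.1252
  √(A²+B²)=0.4176;  θ2 = -1.3520+1.8753 ≈ 0.5233
arm 3 (φ=240.0°): x'=0.0379, y'=0.0135
  A=0.0221, B=-0.4076, C=(l²−L²−A²−y'²−z²)/(2L)=-0.0840
  θ3 = atan2(B,A) + arccos(C/0.4082) = 0.2614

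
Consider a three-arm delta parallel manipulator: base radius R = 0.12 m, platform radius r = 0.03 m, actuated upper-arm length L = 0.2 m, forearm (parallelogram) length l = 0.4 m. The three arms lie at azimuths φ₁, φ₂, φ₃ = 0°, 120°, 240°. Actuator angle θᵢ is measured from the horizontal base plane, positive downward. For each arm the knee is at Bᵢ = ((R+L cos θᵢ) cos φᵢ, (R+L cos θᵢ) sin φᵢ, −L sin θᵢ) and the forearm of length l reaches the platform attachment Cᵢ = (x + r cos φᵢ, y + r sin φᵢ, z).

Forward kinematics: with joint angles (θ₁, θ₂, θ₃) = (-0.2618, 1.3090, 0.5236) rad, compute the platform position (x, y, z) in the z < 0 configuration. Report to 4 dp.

arm 1 at φ=0.0°: e+L cos θ1 = 0.2832;  centre 1 = (0.2832, 0.0000, 0.0518)
centre 2 = (0.1418·cos120.0°, 0.1418·sin120.0°, -0.1932) = (-0.0709, 0.1228, -0.1932)
arm 3 at φ=240.0°: e+L cos θ3 = 0.2632;  centre 3 = (-0.1316, -0.2279, -0.1000)
eliminate P² terms by subtracting sphere 1 from 2 and 3
[-0.7081 0.2455 -0.4899]·P = -0.0255;  [-0.8296 -0.4559 -0.3035]·P = -0.0036
det = 0.5265;  x = 0.0237+-0.5657z,  y = -0.0353+0.3636z
into |P−centre ₁|² = l²: 1.4523z² + 0.1644z + -0.0888 = 0;  Δ = 0.5426;  z = -0.3102 or 0.1970 → z<0 root = -0.3102
x = 0.1992, y = -0.1481

(0.1992, -0.1481, -0.3102)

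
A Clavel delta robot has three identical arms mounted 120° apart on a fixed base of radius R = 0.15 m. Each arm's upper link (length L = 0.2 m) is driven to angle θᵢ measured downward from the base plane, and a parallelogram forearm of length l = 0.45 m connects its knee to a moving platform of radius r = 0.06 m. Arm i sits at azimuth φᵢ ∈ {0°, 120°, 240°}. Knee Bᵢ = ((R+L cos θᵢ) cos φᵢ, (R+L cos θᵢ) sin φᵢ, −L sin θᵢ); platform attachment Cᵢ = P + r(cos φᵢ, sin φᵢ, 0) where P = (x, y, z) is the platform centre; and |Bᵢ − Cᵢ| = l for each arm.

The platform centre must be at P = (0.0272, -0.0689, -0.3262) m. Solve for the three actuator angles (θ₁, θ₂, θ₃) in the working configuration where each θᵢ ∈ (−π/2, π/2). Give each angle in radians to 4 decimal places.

φ1=0.0° → target in arm frame (0.0272, -0.0689)
  A=0.0628, B=-0.3262, C=(l²−L²−A²−y'²−z²)/(2L)=0.1185
  √(A²+B²)=0.3322;  θ1 = -1.3806+1.2060 ≈ -0.1746
arm 2 (φ=120.0°): x'=-0.0733, y'=0.0109
  A cos θ + B sin θ = C:  0.1633·cos θ + -0.3262·sin θ = 0.0733
  θ2 = atan2(B,A) + arccos(C/0.3648) = 0.2618
rotate P by −φ3: (0.0461, 0.0580, -0.3262)
  e−x'=0.0439;  (l²−L²−(e−x')²−y'²−z²)/2L = 0.1270
  γ=atan2(-0.3262,0.0439)=-1.4369;  ψ=arccos(0.3858)=1.1747;  θ3=γ+ψ≈-0.2622

θ₁ = -0.1746, θ₂ = 0.2618, θ₃ = -0.2622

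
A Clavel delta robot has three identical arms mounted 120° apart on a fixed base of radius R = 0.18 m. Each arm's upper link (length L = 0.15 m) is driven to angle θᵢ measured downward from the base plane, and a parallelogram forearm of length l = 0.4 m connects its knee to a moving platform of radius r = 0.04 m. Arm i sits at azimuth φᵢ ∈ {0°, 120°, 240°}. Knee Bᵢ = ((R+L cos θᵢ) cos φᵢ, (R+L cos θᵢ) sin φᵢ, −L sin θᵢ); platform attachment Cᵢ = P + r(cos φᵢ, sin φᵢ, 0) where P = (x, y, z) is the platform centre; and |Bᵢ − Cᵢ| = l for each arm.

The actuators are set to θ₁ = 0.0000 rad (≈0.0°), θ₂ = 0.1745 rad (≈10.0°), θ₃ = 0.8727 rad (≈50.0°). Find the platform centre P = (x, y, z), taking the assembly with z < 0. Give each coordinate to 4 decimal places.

O1 = (0.2900·cos0.0°, 0.2900·sin0.0°, 0.0000) = (0.2900, 0.0000, 0.0000)
φ2=120.0°: virtual centre (-0.1439, 0.2492, -0.0260), radius l
O3 = (0.2364·cos240.0°, 0.2364·sin240.0°, -0.1149) = (-0.1182, -0.2047, -0.1149)
eliminate P² terms by subtracting sphere 1 from 2 and 3
linear system: -0.8677x+0.4983y = -0.0006−-0.0521z; -0.8164x+-0.4095y = -0.0150−-0.2298z
det = 0.7622;  x = 0.0102+-0.1783z,  y = 0.0164+-0.2059z
sphere 1 gives Az²+Bz+C=0 with A=1.0741, B=0.0930, C=-0.0814;  B²−4AC=0.3585;  roots -0.3220, 0.2354;  negative root z = -0.3220
x = 0.0675, y = 0.0827

(0.0675, 0.0827, -0.3220)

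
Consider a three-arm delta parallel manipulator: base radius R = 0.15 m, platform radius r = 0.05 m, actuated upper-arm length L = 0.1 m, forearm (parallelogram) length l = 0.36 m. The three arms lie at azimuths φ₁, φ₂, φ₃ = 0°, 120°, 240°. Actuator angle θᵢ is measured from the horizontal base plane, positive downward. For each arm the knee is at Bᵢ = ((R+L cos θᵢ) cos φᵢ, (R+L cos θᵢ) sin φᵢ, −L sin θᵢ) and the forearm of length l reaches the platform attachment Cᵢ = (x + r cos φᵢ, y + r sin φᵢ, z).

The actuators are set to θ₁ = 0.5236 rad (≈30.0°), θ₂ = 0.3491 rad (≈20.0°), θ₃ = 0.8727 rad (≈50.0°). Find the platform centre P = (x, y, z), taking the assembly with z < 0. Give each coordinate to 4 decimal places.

φ1=0.0°: virtual centre (0.1866, 0.0000, -0.0500), radius l
arm 2 at φ=120.0°: (R−r)+L cos θ2 = 0.1940;  centre 2 = (-0.0970, 0.1680, -0.0342)
centre 3 = (0.1643·cos240.0°, 0.1643·sin240.0°, -0.0766) = (-0.0821, -0.1423, -0.0766)
eliminate P² terms by subtracting sphere 1 from 2 and 3
[-0.5672 0.3360 0.0316]·P = 0.0015;  [-0.5375 -0.2845 -0.0532]·P = -0.0045
Cramer: x(z) = 0.0032-0.0260z;  y(z) = 0.0097-0.1379z
into |P−centre ₁|² = l²: 1.0197z² + 0.1069z + -0.0934 = 0;  Δ = 0.3922;  z = -0.3595 or 0.2547 → z<0 root = -0.3595
x = 0.0125, y = 0.0593

(0.0125, 0.0593, -0.3595)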